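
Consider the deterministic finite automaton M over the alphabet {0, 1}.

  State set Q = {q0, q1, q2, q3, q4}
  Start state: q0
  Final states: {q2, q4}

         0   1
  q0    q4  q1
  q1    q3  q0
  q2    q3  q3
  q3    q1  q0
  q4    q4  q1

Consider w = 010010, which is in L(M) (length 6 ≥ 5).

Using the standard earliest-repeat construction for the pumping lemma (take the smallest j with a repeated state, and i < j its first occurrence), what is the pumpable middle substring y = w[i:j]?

Run of M on w = 0 1 0 0 1 0:
  step 0: q0  (start)
  step 1: q4  (read 0: q0→q4)
  step 2: q1  (read 1: q4→q1)
  step 3: q3  (read 0: q1→q3)
  step 4: q1  (read 0: q3→q1)   ← first repeat (q1 seen earlier)
  step 5: q0  (read 1: q1→q0)
  step 6: q4  (read 0: q0→q4)

So i = 2, j = 4, giving x = w[0:2] = 01, y = w[2:4] = 00, z = w[4:6] = 10.
Check: |xy| = 4 ≤ 5 and |y| = 2 ≥ 1. Reading y takes M from q1 back to q1, so every xyⁱz is accepted.
Pumping length from the standard proof: p = 5 (the number of states). The repeated state found above gives |xy| = j ≤ 5 and |y| = j − i ≥ 1.

00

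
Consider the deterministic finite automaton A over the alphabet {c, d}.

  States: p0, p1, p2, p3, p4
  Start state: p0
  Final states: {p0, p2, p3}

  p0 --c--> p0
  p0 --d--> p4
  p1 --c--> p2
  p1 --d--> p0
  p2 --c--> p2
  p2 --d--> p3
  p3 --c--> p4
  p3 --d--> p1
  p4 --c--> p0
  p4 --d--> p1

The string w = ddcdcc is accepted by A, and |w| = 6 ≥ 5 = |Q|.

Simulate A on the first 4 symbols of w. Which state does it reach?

p3

Run of A on the first 4 characters of w = d d c d:
  step 0: p0  (start)
  step 1: p4  (read d: p0→p4)
  step 2: p1  (read d: p4→p1)
  step 3: p2  (read c: p1→p2)
  step 4: p3  (read d: p2→p3)

After reading 4 characters, A is in state p3.
(This kind of state-tracing is the core of the pumping-lemma construction: with 5 states, pigeonhole forces a repeat within the first 5 steps.)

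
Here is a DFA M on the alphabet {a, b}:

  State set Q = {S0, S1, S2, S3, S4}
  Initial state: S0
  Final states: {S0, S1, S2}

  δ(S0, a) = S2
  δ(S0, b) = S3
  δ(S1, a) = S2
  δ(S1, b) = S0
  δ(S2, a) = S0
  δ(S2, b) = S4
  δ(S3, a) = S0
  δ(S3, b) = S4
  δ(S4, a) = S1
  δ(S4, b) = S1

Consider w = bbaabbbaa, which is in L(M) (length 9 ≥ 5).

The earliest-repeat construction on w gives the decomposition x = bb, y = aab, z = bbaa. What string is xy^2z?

bbaabaabbbaa

xy^2z = bb·aab·aab·bbaa = bbaabaabbbaa.
Reading y = aab takes M from S4 back to S4, so after x·y·y the machine is still in S4, and z then leads to the accepting state S0. Hence bbaabaabbbaa ∈ L(M).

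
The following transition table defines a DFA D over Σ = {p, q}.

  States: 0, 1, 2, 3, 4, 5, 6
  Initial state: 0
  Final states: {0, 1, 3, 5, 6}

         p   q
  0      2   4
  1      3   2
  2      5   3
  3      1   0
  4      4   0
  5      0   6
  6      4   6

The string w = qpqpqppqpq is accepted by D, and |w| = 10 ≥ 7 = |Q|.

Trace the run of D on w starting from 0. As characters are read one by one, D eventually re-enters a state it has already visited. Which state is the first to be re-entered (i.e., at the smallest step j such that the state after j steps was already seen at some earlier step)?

Run of D on w = q p q p q p p q p q:
  step 0: 0  (start)
  step 1: 4  (read q: 0→4)
  step 2: 4  (read p: 4→4)   ← first repeat (4 seen earlier)
  step 3: 0  (read q: 4→0)
  step 4: 2  (read p: 0→2)
  step 5: 3  (read q: 2→3)
  step 6: 1  (read p: 3→1)
  step 7: 3  (read p: 1→3)
  step 8: 0  (read q: 3→0)
  step 9: 2  (read p: 0→2)
  step 10: 3  (read q: 2→3)

The earliest repeat is at step j = 2: D is in 4, which it already visited at step i = 1.

4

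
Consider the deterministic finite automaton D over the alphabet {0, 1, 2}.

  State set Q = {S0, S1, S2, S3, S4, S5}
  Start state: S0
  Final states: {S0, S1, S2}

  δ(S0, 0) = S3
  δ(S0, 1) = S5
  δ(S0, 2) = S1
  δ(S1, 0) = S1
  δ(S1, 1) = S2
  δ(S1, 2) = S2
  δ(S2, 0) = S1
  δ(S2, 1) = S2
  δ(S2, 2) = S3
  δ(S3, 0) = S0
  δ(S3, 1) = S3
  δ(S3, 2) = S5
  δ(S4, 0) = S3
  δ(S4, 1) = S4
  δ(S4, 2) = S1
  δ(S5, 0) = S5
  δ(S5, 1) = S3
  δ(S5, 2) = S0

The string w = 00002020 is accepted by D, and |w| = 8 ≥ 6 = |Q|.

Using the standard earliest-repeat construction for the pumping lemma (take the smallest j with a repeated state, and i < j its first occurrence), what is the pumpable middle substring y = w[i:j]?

00

State sequence: S0 -0-> S3 -0-> S0 -0-> S3 -0-> S0 -2-> S1 -0-> S1 -2-> S2 -0-> S1
First repeat at step 2: S0 was already visited.

So i = 0, j = 2, giving x = w[0:0] = ε, y = w[0:2] = 00, z = w[2:8] = 002020.
Check: |xy| = 2 ≤ 6 and |y| = 2 ≥ 1. Reading y takes D from S0 back to S0, so every xyⁱz is accepted.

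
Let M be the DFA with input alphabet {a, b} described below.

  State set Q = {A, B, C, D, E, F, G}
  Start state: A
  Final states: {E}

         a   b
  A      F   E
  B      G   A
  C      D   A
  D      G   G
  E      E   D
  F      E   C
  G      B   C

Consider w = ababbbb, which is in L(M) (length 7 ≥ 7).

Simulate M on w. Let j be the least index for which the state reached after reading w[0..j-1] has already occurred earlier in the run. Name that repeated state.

State sequence: A -a-> F -b-> C -a-> D -b-> G -b-> C -b-> A -b-> E
First repeat at step 5: C was already visited.

The earliest repeat is at step j = 5: M is in C, which it already visited at step i = 2.
With |Q| = 7, pigeonhole forces a state repeat no later than step 7; the substring read between the first and second visits to that state can be pumped.

C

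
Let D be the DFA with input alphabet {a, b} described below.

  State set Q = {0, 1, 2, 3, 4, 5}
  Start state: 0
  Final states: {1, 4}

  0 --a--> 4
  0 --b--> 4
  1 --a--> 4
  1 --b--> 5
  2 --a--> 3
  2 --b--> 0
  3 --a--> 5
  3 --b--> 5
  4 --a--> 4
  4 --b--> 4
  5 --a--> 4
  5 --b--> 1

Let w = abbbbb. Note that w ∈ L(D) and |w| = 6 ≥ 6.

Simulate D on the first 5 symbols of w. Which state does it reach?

4

State sequence: 0 -a-> 4 -b-> 4 -b-> 4 -b-> 4 -b-> 4

After reading 5 characters, D is in state 4.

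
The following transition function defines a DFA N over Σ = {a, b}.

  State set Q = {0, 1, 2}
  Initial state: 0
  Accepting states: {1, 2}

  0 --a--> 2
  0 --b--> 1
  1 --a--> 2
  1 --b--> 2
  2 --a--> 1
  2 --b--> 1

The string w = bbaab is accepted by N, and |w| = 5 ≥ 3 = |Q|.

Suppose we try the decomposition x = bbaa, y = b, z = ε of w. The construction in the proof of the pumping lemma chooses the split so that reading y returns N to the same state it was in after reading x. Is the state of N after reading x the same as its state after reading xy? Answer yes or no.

no

Run of N on the first 5 characters of w = b b a a b:
  step 0: 0  (start)
  step 1: 1  (read b: 0→1)
  step 2: 2  (read b: 1→2)
  step 3: 1  (read a: 2→1)
  step 4: 2  (read a: 1→2)
  step 5: 1  (read b: 2→1)

After x (step 4): 2. After xy (step 5): 1.
They differ (2 ≠ 1), so y is not a cycle from the state after x; this split is not the one the pumping-lemma construction produces, and pumping y need not keep the string in L(N).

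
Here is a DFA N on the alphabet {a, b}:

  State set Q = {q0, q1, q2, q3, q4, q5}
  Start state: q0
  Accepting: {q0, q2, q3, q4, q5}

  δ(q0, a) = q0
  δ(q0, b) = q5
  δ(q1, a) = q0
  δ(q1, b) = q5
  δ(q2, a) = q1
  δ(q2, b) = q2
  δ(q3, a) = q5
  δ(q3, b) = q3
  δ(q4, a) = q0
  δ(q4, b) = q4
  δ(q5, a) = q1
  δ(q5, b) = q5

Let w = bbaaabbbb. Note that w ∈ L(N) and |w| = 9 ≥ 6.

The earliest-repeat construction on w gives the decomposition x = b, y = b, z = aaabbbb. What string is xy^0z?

baaabbbb

xy⁰z = xz = b·aaabbbb = baaabbbb.
Reading y = b takes N from q5 back to q5, so after x the machine is still in q5, and z then leads to the accepting state q5. Hence baaabbbb ∈ L(N).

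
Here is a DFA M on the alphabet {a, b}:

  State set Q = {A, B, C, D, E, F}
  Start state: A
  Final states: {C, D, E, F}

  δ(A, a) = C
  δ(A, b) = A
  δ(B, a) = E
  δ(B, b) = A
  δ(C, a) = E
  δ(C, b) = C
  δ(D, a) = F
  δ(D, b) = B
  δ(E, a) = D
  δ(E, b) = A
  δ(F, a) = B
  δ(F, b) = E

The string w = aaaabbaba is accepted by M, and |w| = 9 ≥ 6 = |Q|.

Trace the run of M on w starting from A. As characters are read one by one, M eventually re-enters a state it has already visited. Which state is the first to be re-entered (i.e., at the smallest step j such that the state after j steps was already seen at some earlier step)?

Run of M on w = a a a a b b a b a:
  step 0: A  (start)
  step 1: C  (read a: A→C)
  step 2: E  (read a: C→E)
  step 3: D  (read a: E→D)
  step 4: F  (read a: D→F)
  step 5: E  (read b: F→E)   ← first repeat (E seen earlier)
  step 6: A  (read b: E→A)
  step 7: C  (read a: A→C)
  step 8: C  (read b: C→C)
  step 9: E  (read a: C→E)

The earliest repeat is at step j = 5: M is in E, which it already visited at step i = 2.
With |Q| = 6, pigeonhole forces a state repeat no later than step 6; the substring read between the first and second visits to that state can be pumped.

E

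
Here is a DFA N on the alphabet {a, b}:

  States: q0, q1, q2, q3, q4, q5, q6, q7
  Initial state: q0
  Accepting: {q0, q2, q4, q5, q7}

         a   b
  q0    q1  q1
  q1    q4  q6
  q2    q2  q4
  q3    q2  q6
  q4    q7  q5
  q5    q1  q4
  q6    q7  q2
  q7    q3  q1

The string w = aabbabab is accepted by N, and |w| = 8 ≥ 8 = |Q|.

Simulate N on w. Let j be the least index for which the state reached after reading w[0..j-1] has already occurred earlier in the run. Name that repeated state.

q4

State sequence: q0 -a-> q1 -a-> q4 -b-> q5 -b-> q4 -a-> q7 -b-> q1 -a-> q4 -b-> q5
First repeat at step 4: q4 was already visited.

The earliest repeat is at step j = 4: N is in q4, which it already visited at step i = 2.
Pumping length from the standard proof: p = 8 (the number of states). The repeated state found above gives |xy| = j ≤ 8 and |y| = j − i ≥ 1.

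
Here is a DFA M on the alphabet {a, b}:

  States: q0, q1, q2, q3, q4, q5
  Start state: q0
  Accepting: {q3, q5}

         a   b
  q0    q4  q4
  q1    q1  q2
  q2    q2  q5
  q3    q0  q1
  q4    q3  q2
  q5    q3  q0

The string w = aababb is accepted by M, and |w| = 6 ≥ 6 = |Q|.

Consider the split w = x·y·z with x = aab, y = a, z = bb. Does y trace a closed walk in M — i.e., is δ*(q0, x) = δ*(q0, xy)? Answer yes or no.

yes

State sequence: q0 -a-> q4 -a-> q3 -b-> q1 -a-> q1

After x (step 3): q1. After xy (step 4): q1.
They match, so y = a drives M around a cycle from q1 back to itself; pumping y any number of times keeps M in q1 before reading z, and xyⁱz ∈ L(M) for every i ≥ 0.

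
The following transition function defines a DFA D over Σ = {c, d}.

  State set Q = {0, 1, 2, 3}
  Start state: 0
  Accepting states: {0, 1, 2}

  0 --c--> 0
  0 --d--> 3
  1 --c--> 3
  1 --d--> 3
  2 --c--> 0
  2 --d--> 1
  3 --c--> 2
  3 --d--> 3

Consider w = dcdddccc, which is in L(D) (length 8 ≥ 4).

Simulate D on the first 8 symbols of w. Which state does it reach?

State sequence: 0 -d-> 3 -c-> 2 -d-> 1 -d-> 3 -d-> 3 -c-> 2 -c-> 0 -c-> 0

After reading 8 characters, D is in state 0.

0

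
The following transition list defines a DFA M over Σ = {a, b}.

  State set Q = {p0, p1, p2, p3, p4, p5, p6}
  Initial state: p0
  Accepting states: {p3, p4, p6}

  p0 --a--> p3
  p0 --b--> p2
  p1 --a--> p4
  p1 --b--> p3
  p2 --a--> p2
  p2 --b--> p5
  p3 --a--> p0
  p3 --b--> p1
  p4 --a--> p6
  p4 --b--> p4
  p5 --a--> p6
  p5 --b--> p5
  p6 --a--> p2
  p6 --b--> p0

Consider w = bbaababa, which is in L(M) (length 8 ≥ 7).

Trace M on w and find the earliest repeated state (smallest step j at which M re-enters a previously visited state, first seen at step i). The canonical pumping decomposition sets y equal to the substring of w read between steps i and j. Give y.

Run of M on w = b b a a b a b a:
  step 0: p0  (start)
  step 1: p2  (read b: p0→p2)
  step 2: p5  (read b: p2→p5)
  step 3: p6  (read a: p5→p6)
  step 4: p2  (read a: p6→p2)   ← first repeat (p2 seen earlier)
  step 5: p5  (read b: p2→p5)
  step 6: p6  (read a: p5→p6)
  step 7: p0  (read b: p6→p0)
  step 8: p3  (read a: p0→p3)

So i = 1, j = 4, giving x = w[0:1] = b, y = w[1:4] = baa, z = w[4:8] = baba.
Check: |xy| = 4 ≤ 7 and |y| = 3 ≥ 1. Reading y takes M from p2 back to p2, so every xyⁱz is accepted.

baa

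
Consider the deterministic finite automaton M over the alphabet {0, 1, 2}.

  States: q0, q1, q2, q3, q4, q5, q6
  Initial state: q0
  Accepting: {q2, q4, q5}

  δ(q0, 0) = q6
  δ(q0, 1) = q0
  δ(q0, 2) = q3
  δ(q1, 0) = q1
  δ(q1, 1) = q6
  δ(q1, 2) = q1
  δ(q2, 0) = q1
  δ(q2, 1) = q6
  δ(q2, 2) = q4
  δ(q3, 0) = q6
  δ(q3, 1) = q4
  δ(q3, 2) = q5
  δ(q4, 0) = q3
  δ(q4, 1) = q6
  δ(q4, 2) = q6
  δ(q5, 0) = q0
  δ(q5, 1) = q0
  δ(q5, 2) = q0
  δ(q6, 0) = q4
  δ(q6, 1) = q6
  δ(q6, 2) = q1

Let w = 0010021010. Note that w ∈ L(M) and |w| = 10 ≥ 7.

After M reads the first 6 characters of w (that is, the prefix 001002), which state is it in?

q5

Run of M on the first 6 characters of w = 0 0 1 0 0 2:
  step 0: q0  (start)
  step 1: q6  (read 0: q0→q6)
  step 2: q4  (read 0: q6→q4)
  step 3: q6  (read 1: q4→q6)
  step 4: q4  (read 0: q6→q4)
  step 5: q3  (read 0: q4→q3)
  step 6: q5  (read 2: q3→q5)

After reading 6 characters, M is in state q5.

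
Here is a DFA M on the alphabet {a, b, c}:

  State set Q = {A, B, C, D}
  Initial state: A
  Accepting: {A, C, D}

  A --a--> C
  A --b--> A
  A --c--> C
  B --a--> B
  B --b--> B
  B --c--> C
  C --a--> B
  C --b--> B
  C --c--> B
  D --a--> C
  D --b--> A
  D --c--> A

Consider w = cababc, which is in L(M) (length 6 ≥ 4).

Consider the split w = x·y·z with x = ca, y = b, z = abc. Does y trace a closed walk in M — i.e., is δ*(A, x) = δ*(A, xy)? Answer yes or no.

yes

State sequence: A -c-> C -a-> B -b-> B

After x (step 2): B. After xy (step 3): B.
They match, so y = b drives M around a cycle from B back to itself; pumping y any number of times keeps M in B before reading z, and xyⁱz ∈ L(M) for every i ≥ 0.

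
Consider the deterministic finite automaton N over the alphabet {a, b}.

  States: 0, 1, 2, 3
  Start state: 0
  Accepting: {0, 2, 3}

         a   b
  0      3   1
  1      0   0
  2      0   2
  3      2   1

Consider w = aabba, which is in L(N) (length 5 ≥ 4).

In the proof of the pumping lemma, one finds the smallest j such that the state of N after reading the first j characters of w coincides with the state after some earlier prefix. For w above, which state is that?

State sequence: 0 -a-> 3 -a-> 2 -b-> 2 -b-> 2 -a-> 0
First repeat at step 3: 2 was already visited.

The earliest repeat is at step j = 3: N is in 2, which it already visited at step i = 2.
With |Q| = 4, pigeonhole forces a state repeat no later than step 4; the substring read between the first and second visits to that state can be pumped.

2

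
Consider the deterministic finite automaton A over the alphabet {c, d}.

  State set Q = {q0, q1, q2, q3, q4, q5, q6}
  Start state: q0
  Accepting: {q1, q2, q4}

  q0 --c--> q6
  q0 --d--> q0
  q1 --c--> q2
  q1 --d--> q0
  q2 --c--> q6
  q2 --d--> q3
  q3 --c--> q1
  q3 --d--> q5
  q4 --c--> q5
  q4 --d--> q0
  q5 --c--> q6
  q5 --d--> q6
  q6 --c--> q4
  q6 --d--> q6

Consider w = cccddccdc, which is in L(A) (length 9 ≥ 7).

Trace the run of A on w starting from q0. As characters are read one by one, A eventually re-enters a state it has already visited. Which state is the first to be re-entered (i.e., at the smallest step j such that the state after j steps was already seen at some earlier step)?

State sequence: q0 -c-> q6 -c-> q4 -c-> q5 -d-> q6 -d-> q6 -c-> q4 -c-> q5 -d-> q6 -c-> q4
First repeat at step 4: q6 was already visited.

The earliest repeat is at step j = 4: A is in q6, which it already visited at step i = 1.

q6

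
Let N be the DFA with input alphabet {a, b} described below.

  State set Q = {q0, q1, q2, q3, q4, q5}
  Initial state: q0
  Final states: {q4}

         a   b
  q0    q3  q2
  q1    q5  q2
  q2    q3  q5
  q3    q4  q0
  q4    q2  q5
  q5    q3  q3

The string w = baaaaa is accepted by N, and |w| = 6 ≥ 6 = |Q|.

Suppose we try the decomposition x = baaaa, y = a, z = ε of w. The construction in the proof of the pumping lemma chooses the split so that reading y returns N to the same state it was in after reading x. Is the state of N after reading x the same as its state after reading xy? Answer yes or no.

Run of N on the first 6 characters of w = b a a a a a:
  step 0: q0  (start)
  step 1: q2  (read b: q0→q2)
  step 2: q3  (read a: q2→q3)
  step 3: q4  (read a: q3→q4)
  step 4: q2  (read a: q4→q2)
  step 5: q3  (read a: q2→q3)
  step 6: q4  (read a: q3→q4)

After x (step 5): q3. After xy (step 6): q4.
They differ (q3 ≠ q4), so y is not a cycle from the state after x; this split is not the one the pumping-lemma construction produces, and pumping y need not keep the string in L(N).

no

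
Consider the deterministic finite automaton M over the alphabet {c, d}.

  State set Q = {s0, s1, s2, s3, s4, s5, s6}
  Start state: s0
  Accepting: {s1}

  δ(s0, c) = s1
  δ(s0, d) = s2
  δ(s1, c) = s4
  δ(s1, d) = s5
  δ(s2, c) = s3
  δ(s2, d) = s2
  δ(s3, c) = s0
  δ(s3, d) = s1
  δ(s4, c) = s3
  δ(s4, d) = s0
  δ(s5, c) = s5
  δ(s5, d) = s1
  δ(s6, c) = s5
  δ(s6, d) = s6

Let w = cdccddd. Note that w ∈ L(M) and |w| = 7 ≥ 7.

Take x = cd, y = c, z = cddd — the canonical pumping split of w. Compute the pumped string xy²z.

xy^2z = cd·c·c·cddd = cdcccddd.
Reading y = c takes M from s5 back to s5, so after x·y·y the machine is still in s5, and z then leads to the accepting state s1. Hence cdcccddd ∈ L(M).

cdcccddd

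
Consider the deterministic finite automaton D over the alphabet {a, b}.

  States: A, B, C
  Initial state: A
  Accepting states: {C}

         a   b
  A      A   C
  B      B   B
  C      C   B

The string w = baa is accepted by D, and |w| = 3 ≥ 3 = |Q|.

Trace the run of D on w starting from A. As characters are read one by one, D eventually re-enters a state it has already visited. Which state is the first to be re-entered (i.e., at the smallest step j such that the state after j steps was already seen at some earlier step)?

State sequence: A -b-> C -a-> C -a-> C
First repeat at step 2: C was already visited.

The earliest repeat is at step j = 2: D is in C, which it already visited at step i = 1.

C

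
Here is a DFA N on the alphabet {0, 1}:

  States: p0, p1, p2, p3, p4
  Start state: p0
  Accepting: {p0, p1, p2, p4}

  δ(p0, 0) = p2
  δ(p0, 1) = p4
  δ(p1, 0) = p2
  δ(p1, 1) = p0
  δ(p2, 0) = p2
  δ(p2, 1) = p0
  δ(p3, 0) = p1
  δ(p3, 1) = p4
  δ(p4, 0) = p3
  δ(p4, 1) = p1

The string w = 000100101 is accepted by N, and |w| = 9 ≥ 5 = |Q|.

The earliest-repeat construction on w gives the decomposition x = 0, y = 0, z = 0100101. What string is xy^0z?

00100101

xy⁰z = xz = 0·0100101 = 00100101.
Reading y = 0 takes N from p2 back to p2, so after x the machine is still in p2, and z then leads to the accepting state p0. Hence 00100101 ∈ L(N).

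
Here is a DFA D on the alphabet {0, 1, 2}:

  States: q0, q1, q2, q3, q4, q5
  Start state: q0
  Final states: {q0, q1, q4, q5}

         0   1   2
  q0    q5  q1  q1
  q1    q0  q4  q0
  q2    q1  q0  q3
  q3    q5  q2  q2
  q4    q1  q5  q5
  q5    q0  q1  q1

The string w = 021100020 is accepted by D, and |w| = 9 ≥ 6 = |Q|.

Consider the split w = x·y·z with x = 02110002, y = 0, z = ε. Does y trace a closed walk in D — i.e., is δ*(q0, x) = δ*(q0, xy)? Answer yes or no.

Run of D on the first 9 characters of w = 0 2 1 1 0 0 0 2 0:
  step 0: q0  (start)
  step 1: q5  (read 0: q0→q5)
  step 2: q1  (read 2: q5→q1)
  step 3: q4  (read 1: q1→q4)
  step 4: q5  (read 1: q4→q5)
  step 5: q0  (read 0: q5→q0)
  step 6: q5  (read 0: q0→q5)
  step 7: q0  (read 0: q5→q0)
  step 8: q1  (read 2: q0→q1)
  step 9: q0  (read 0: q1→q0)

After x (step 8): q1. After xy (step 9): q0.
They differ (q1 ≠ q0), so y is not a cycle from the state after x; this split is not the one the pumping-lemma construction produces, and pumping y need not keep the string in L(D).

no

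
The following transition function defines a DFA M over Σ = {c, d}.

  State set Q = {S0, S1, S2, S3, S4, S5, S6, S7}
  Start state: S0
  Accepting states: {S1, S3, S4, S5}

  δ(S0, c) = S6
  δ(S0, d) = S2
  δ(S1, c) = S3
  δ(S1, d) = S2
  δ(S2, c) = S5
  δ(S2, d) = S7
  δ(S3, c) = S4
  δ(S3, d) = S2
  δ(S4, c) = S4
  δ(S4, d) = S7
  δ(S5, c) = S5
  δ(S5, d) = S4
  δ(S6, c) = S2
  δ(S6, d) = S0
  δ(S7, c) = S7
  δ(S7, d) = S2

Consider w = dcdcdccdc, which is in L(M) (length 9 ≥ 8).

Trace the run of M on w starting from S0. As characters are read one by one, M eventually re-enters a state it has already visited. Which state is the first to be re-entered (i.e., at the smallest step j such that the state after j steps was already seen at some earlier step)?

State sequence: S0 -d-> S2 -c-> S5 -d-> S4 -c-> S4 -d-> S7 -c-> S7 -c-> S7 -d-> S2 -c-> S5
First repeat at step 4: S4 was already visited.

The earliest repeat is at step j = 4: M is in S4, which it already visited at step i = 3.
The DFA has 8 states, so the proof of the pumping lemma guarantees a repeated state among the first 8+1 visited; the segment between the two visits is the pumpable y.

S4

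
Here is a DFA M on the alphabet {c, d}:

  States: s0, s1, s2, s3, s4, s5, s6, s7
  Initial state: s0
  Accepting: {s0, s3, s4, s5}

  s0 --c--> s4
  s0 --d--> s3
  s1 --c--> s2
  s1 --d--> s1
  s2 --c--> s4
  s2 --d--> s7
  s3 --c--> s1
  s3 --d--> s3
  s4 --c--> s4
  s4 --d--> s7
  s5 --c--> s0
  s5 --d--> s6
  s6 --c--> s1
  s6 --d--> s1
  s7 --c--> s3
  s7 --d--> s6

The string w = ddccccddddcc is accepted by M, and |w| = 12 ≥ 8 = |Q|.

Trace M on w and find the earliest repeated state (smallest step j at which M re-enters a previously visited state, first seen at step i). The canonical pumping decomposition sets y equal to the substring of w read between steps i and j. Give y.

State sequence: s0 -d-> s3 -d-> s3 -c-> s1 -c-> s2 -c-> s4 -c-> s4 -d-> s7 -d-> s6 -d-> s1 -d-> s1 -c-> s2 -c-> s4
First repeat at step 2: s3 was already visited.

So i = 1, j = 2, giving x = w[0:1] = d, y = w[1:2] = d, z = w[2:12] = ccccddddcc.
Check: |xy| = 2 ≤ 8 and |y| = 1 ≥ 1. Reading y takes M from s3 back to s3, so every xyⁱz is accepted.
The DFA has 8 states, so the proof of the pumping lemma guarantees a repeated state among the first 8+1 visited; the segment between the two visits is the pumpable y.

d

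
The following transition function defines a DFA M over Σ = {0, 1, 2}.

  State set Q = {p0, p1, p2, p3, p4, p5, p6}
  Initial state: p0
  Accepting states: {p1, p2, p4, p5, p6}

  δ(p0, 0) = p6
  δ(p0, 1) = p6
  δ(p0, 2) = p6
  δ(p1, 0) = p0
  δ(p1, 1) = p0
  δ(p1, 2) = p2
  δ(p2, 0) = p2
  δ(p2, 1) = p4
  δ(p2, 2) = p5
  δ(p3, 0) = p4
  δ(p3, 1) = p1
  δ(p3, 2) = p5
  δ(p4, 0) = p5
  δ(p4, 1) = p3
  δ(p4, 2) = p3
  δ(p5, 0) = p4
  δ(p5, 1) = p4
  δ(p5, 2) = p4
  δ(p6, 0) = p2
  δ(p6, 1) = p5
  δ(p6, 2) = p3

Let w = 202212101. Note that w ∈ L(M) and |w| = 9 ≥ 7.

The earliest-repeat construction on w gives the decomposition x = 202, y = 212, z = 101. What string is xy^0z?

xy⁰z = xz = 202·101 = 202101.
Reading y = 212 takes M from p5 back to p5, so after x the machine is still in p5, and z then leads to the accepting state p4. Hence 202101 ∈ L(M).

202101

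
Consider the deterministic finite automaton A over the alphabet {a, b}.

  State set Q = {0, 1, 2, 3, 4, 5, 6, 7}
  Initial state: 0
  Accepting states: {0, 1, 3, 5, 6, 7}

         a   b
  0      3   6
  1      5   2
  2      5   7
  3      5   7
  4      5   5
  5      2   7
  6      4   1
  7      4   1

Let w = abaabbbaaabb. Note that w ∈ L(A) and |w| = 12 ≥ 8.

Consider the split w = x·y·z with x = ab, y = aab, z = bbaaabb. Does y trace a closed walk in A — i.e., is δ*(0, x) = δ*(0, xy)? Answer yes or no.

Run of A on the first 5 characters of w = a b a a b:
  step 0: 0  (start)
  step 1: 3  (read a: 0→3)
  step 2: 7  (read b: 3→7)
  step 3: 4  (read a: 7→4)
  step 4: 5  (read a: 4→5)
  step 5: 7  (read b: 5→7)

After x (step 2): 7. After xy (step 5): 7.
They match, so y = aab drives A around a cycle from 7 back to itself; pumping y any number of times keeps A in 7 before reading z, and xyⁱz ∈ L(A) for every i ≥ 0.

yes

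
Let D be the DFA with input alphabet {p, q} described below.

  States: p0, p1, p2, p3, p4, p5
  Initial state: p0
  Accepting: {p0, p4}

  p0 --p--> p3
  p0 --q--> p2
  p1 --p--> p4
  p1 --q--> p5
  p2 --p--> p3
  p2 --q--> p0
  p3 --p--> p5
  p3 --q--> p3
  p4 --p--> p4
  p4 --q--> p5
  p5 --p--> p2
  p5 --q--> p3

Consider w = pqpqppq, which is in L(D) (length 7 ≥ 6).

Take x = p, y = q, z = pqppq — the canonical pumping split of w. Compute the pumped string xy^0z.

ppqppq

xy⁰z = xz = p·pqppq = ppqppq.
Reading y = q takes D from p3 back to p3, so after x the machine is still in p3, and z then leads to the accepting state p0. Hence ppqppq ∈ L(D).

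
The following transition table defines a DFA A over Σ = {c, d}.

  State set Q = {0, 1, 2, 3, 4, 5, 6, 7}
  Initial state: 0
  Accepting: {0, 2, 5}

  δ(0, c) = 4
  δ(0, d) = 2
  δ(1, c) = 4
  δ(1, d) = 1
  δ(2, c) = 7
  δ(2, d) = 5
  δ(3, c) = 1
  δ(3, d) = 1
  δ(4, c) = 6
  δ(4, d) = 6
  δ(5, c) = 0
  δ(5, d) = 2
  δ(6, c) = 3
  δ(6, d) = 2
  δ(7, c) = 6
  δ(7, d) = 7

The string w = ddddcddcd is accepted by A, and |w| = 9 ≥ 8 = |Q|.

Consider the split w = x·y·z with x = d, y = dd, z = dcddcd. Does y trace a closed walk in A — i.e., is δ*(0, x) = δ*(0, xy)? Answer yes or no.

yes

State sequence: 0 -d-> 2 -d-> 5 -d-> 2

After x (step 1): 2. After xy (step 3): 2.
They match, so y = dd drives A around a cycle from 2 back to itself; pumping y any number of times keeps A in 2 before reading z, and xyⁱz ∈ L(A) for every i ≥ 0.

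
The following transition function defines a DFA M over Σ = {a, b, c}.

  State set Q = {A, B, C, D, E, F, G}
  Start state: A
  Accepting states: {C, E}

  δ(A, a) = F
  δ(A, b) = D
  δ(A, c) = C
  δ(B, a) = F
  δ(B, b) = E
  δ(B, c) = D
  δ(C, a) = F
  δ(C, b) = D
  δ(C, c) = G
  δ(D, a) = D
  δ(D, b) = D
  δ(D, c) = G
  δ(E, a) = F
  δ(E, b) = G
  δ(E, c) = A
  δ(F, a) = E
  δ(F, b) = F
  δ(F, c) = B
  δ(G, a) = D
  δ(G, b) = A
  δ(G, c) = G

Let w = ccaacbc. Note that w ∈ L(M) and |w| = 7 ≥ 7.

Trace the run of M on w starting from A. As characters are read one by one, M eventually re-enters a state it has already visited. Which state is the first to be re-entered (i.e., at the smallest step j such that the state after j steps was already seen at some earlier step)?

D

Run of M on w = c c a a c b c:
  step 0: A  (start)
  step 1: C  (read c: A→C)
  step 2: G  (read c: C→G)
  step 3: D  (read a: G→D)
  step 4: D  (read a: D→D)   ← first repeat (D seen earlier)
  step 5: G  (read c: D→G)
  step 6: A  (read b: G→A)
  step 7: C  (read c: A→C)

The earliest repeat is at step j = 4: M is in D, which it already visited at step i = 3.
Pumping length from the standard proof: p = 7 (the number of states). The repeated state found above gives |xy| = j ≤ 7 and |y| = j − i ≥ 1.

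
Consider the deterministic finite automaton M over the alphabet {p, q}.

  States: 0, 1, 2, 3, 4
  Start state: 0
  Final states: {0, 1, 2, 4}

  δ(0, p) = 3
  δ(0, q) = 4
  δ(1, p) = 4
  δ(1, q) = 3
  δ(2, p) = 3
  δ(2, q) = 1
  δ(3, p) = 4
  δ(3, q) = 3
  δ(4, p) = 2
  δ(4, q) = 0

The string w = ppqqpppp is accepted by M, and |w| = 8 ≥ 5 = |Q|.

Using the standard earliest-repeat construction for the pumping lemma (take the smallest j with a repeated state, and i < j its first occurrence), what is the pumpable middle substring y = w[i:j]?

Run of M on w = p p q q p p p p:
  step 0: 0  (start)
  step 1: 3  (read p: 0→3)
  step 2: 4  (read p: 3→4)
  step 3: 0  (read q: 4→0)   ← first repeat (0 seen earlier)
  step 4: 4  (read q: 0→4)
  step 5: 2  (read p: 4→2)
  step 6: 3  (read p: 2→3)
  step 7: 4  (read p: 3→4)
  step 8: 2  (read p: 4→2)

So i = 0, j = 3, giving x = w[0:0] = ε, y = w[0:3] = ppq, z = w[3:8] = qpppp.
Check: |xy| = 3 ≤ 5 and |y| = 3 ≥ 1. Reading y takes M from 0 back to 0, so every xyⁱz is accepted.

ppq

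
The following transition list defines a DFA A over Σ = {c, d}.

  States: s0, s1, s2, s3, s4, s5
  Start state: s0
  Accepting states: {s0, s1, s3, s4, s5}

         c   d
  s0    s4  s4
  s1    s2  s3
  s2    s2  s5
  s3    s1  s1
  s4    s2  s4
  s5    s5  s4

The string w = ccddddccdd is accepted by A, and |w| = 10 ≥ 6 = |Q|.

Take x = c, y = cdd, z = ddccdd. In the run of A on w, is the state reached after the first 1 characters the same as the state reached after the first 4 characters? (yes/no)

yes

State sequence: s0 -c-> s4 -c-> s2 -d-> s5 -d-> s4

After x (step 1): s4. After xy (step 4): s4.
They match, so y = cdd drives A around a cycle from s4 back to itself; pumping y any number of times keeps A in s4 before reading z, and xyⁱz ∈ L(A) for every i ≥ 0.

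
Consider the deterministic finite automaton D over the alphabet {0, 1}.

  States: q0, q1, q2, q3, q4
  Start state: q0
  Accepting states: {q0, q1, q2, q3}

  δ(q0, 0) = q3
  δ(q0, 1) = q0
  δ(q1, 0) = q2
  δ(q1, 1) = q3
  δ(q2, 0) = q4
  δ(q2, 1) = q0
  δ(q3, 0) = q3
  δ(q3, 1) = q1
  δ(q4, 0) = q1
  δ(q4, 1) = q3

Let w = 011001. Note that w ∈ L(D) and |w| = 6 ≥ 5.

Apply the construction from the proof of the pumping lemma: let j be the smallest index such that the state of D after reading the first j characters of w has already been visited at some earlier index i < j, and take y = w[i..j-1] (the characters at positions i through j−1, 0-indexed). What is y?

Run of D on w = 0 1 1 0 0 1:
  step 0: q0  (start)
  step 1: q3  (read 0: q0→q3)
  step 2: q1  (read 1: q3→q1)
  step 3: q3  (read 1: q1→q3)   ← first repeat (q3 seen earlier)
  step 4: q3  (read 0: q3→q3)
  step 5: q3  (read 0: q3→q3)
  step 6: q1  (read 1: q3→q1)

So i = 1, j = 3, giving x = w[0:1] = 0, y = w[1:3] = 11, z = w[3:6] = 001.
Check: |xy| = 3 ≤ 5 and |y| = 2 ≥ 1. Reading y takes D from q3 back to q3, so every xyⁱz is accepted.

11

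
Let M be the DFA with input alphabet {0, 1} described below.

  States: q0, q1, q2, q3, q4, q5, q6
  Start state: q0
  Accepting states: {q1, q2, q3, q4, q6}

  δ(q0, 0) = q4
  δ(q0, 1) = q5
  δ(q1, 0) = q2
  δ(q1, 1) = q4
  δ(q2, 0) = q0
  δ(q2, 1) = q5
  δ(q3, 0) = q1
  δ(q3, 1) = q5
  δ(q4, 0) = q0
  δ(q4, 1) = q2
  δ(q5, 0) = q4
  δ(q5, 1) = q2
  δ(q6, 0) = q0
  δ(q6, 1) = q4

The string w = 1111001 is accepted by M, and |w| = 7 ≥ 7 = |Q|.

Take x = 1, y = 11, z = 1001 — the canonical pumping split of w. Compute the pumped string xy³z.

xy^3z = 1·11·11·11·1001 = 11111111001.
Reading y = 11 takes M from q5 back to q5, so after x·y·y·y the machine is still in q5, and z then leads to the accepting state q2. Hence 11111111001 ∈ L(M).

11111111001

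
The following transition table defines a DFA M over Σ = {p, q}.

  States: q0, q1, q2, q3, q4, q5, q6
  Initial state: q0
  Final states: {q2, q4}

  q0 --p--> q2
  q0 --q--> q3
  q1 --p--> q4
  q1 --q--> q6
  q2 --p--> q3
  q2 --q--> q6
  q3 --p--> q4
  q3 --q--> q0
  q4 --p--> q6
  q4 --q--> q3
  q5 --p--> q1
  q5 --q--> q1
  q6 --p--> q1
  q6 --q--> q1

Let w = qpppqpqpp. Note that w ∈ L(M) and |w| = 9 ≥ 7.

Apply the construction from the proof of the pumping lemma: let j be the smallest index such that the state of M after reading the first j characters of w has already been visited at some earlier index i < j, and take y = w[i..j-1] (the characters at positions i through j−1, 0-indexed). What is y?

State sequence: q0 -q-> q3 -p-> q4 -p-> q6 -p-> q1 -q-> q6 -p-> q1 -q-> q6 -p-> q1 -p-> q4
First repeat at step 5: q6 was already visited.

So i = 3, j = 5, giving x = w[0:3] = qpp, y = w[3:5] = pq, z = w[5:9] = pqpp.
Check: |xy| = 5 ≤ 7 and |y| = 2 ≥ 1. Reading y takes M from q6 back to q6, so every xyⁱz is accepted.
Pumping length from the standard proof: p = 7 (the number of states). The repeated state found above gives |xy| = j ≤ 7 and |y| = j − i ≥ 1.

pq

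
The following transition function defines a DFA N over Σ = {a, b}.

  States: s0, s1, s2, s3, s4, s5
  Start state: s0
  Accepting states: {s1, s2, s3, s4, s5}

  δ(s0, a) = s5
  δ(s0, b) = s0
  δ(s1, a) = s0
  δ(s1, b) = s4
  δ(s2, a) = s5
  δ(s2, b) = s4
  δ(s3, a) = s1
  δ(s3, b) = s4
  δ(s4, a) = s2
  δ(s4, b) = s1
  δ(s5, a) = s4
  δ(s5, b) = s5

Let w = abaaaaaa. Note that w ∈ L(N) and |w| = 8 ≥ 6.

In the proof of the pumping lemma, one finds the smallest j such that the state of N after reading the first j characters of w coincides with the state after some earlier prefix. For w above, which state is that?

s5

Run of N on w = a b a a a a a a:
  step 0: s0  (start)
  step 1: s5  (read a: s0→s5)
  step 2: s5  (read b: s5→s5)   ← first repeat (s5 seen earlier)
  step 3: s4  (read a: s5→s4)
  step 4: s2  (read a: s4→s2)
  step 5: s5  (read a: s2→s5)
  step 6: s4  (read a: s5→s4)
  step 7: s2  (read a: s4→s2)
  step 8: s5  (read a: s2→s5)

The earliest repeat is at step j = 2: N is in s5, which it already visited at step i = 1.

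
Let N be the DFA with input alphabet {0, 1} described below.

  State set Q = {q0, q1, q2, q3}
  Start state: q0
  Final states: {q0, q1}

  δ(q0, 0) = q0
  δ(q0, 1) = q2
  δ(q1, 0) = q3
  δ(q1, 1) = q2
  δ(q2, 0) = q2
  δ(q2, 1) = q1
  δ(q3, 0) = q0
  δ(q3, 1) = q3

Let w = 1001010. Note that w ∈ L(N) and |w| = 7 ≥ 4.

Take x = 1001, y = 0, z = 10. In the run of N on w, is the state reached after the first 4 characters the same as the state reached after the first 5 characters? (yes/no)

State sequence: q0 -1-> q2 -0-> q2 -0-> q2 -1-> q1 -0-> q3

After x (step 4): q1. After xy (step 5): q3.
They differ (q1 ≠ q3), so y is not a cycle from the state after x; this split is not the one the pumping-lemma construction produces, and pumping y need not keep the string in L(N).

no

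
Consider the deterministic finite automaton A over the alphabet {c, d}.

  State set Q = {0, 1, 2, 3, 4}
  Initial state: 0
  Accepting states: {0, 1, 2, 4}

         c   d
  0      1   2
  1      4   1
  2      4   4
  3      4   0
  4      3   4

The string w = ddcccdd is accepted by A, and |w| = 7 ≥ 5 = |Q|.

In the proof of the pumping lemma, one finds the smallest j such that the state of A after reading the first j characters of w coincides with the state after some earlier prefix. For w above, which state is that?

Run of A on w = d d c c c d d:
  step 0: 0  (start)
  step 1: 2  (read d: 0→2)
  step 2: 4  (read d: 2→4)
  step 3: 3  (read c: 4→3)
  step 4: 4  (read c: 3→4)   ← first repeat (4 seen earlier)
  step 5: 3  (read c: 4→3)
  step 6: 0  (read d: 3→0)
  step 7: 2  (read d: 0→2)

The earliest repeat is at step j = 4: A is in 4, which it already visited at step i = 2.
With |Q| = 5, pigeonhole forces a state repeat no later than step 5; the substring read between the first and second visits to that state can be pumped.

4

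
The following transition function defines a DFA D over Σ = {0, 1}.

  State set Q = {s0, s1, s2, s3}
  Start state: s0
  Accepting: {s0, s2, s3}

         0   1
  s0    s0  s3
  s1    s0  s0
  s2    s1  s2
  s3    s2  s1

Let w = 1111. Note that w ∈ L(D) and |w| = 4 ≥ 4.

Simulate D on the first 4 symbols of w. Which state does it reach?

Run of D on the first 4 characters of w = 1 1 1 1:
  step 0: s0  (start)
  step 1: s3  (read 1: s0→s3)
  step 2: s1  (read 1: s3→s1)
  step 3: s0  (read 1: s1→s0)
  step 4: s3  (read 1: s0→s3)

After reading 4 characters, D is in state s3.

s3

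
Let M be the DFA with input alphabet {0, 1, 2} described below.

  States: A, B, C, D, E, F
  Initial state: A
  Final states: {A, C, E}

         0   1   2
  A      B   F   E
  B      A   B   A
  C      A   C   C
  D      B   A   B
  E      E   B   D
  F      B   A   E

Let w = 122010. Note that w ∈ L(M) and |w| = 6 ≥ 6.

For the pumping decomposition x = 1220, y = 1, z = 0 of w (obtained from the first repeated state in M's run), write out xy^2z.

1220110

xy^2z = 1220·1·1·0 = 1220110.
Reading y = 1 takes M from B back to B, so after x·y·y the machine is still in B, and z then leads to the accepting state A. Hence 1220110 ∈ L(M).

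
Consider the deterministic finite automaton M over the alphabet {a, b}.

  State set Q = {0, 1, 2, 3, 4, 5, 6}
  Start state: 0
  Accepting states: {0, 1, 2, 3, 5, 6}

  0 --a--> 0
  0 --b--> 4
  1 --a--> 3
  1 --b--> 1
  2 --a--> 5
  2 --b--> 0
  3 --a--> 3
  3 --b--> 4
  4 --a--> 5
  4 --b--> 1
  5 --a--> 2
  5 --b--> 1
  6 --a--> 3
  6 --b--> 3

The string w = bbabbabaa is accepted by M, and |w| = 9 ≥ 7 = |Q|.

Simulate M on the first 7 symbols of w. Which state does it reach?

4

Run of M on the first 7 characters of w = b b a b b a b:
  step 0: 0  (start)
  step 1: 4  (read b: 0→4)
  step 2: 1  (read b: 4→1)
  step 3: 3  (read a: 1→3)
  step 4: 4  (read b: 3→4)
  step 5: 1  (read b: 4→1)
  step 6: 3  (read a: 1→3)
  step 7: 4  (read b: 3→4)

After reading 7 characters, M is in state 4.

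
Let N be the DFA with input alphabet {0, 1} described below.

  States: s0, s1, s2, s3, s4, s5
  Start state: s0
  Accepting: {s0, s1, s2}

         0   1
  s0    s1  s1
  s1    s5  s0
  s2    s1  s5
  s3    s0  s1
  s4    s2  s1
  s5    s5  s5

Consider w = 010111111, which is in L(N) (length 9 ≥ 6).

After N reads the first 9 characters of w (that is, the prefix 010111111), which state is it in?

State sequence: s0 -0-> s1 -1-> s0 -0-> s1 -1-> s0 -1-> s1 -1-> s0 -1-> s1 -1-> s0 -1-> s1

After reading 9 characters, N is in state s1.
(This kind of state-tracing is the core of the pumping-lemma construction: with 6 states, pigeonhole forces a repeat within the first 6 steps.)

s1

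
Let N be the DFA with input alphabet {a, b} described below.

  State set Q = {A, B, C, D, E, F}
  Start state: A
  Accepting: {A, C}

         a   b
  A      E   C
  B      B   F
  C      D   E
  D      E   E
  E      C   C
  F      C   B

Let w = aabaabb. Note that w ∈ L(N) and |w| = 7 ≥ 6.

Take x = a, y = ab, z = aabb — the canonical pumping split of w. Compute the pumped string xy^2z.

aababaabb

xy^2z = a·ab·ab·aabb = aababaabb.
Reading y = ab takes N from E back to E, so after x·y·y the machine is still in E, and z then leads to the accepting state C. Hence aababaabb ∈ L(N).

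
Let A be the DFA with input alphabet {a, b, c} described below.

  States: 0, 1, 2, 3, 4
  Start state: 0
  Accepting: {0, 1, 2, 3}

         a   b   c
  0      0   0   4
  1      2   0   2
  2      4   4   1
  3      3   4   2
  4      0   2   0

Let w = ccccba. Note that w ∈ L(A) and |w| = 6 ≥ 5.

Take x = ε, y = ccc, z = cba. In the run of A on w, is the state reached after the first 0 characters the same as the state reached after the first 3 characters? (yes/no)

no

Run of A on the first 3 characters of w = c c c:
  step 0: 0  (start)
  step 1: 4  (read c: 0→4)
  step 2: 0  (read c: 4→0)
  step 3: 4  (read c: 0→4)

After x (step 0): 0. After xy (step 3): 4.
They differ (0 ≠ 4), so y is not a cycle from the state after x; this split is not the one the pumping-lemma construction produces, and pumping y need not keep the string in L(A).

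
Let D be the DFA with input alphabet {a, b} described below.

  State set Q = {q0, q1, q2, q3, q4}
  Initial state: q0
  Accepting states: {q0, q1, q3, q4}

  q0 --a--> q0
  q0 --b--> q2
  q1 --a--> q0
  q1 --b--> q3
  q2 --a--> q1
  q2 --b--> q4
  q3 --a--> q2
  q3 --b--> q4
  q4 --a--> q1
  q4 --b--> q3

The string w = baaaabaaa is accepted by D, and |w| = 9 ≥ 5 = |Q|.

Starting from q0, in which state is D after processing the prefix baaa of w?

q0

State sequence: q0 -b-> q2 -a-> q1 -a-> q0 -a-> q0

After reading 4 characters, D is in state q0.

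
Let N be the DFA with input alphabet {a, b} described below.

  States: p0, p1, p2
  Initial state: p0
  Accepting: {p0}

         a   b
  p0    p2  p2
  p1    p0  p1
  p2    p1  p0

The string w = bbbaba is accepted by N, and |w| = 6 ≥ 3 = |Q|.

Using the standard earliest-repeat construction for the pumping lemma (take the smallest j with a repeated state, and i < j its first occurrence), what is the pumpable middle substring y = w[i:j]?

bb

State sequence: p0 -b-> p2 -b-> p0 -b-> p2 -a-> p1 -b-> p1 -a-> p0
First repeat at step 2: p0 was already visited.

So i = 0, j = 2, giving x = w[0:0] = ε, y = w[0:2] = bb, z = w[2:6] = baba.
Check: |xy| = 2 ≤ 3 and |y| = 2 ≥ 1. Reading y takes N from p0 back to p0, so every xyⁱz is accepted.
With |Q| = 3, pigeonhole forces a state repeat no later than step 3; the substring read between the first and second visits to that state can be pumped.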